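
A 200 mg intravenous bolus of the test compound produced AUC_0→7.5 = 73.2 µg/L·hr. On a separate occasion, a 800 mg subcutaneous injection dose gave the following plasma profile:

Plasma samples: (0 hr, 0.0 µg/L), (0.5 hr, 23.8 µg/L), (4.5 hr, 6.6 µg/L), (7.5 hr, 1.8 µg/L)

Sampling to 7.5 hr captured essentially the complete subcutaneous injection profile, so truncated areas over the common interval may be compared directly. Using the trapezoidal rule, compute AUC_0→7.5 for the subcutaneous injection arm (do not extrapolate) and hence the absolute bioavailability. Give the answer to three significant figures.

F = 0.271

Trapezoidal AUC_0→7.5 (subcutaneous injection):
  [0→0.5]: (0.0+23.8)/2 × 0.5 = 5.95
  [0.5→4.5]: (23.8+6.6)/2 × 4 = 60.8
  [4.5→7.5]: (6.6+1.8)/2 × 3 = 12.6
  Sum = 79.35 µg/L·hr
F = (AUC_ev/D_ev)/(AUC_iv/D_iv) = (79.35/800)/(73.2/200) = 0.0991875/0.366 = 0.2710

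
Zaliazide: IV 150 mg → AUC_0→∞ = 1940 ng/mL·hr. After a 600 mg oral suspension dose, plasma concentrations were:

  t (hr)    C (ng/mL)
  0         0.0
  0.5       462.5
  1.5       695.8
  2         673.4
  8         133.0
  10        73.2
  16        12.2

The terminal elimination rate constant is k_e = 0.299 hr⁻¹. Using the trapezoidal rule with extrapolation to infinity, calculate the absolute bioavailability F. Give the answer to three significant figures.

F = 0.510

Trapezoidal AUC_0→16 (oral suspension):
  [0→0.5]: (0.0+462.5)/2 × 0.5 = 115.625
  [0.5→1.5]: (462.5+695.8)/2 × 1 = 579.15
  [1.5→2]: (695.8+673.4)/2 × 0.5 = 342.3
  [2→8]: (673.4+133.0)/2 × 6 = 2419.2
  [8→10]: (133.0+73.2)/2 × 2 = 206.2
  [10→16]: (73.2+12.2)/2 × 6 = 256.2
  Sum = 3918.675 ng/mL·hr
Tail: C_last/k_e = 12.2/0.299 = 40.803
AUC_0→∞ (oral suspension) = 3918.675 + 40.803 = 3959.478 ng/mL·hr
F = (AUC_ev/D_ev)/(AUC_iv/D_iv) = (3959.478/600)/(1940/150) = 6.59913/12.9333 = 0.5102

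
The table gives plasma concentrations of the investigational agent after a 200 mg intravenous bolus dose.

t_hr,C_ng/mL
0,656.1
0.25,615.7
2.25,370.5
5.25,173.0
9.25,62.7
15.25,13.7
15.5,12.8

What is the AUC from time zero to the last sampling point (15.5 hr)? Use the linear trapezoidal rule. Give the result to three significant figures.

Trapezoidal AUC_0→15.5:
  [0→0.25]: (656.1+615.7)/2 × 0.25 = 158.975
  [0.25→2.25]: (615.7+370.5)/2 × 2 = 986.2
  [2.25→5.25]: (370.5+173.0)/2 × 3 = 815.25
  [5.25→9.25]: (173.0+62.7)/2 × 4 = 471.4
  [9.25→15.25]: (62.7+13.7)/2 × 6 = 229.2
  [15.25→15.5]: (13.7+12.8)/2 × 0.25 = 3.3125
  Sum = 2664.3375 ng/mL·hr

AUC = 2660 ng/mL·hr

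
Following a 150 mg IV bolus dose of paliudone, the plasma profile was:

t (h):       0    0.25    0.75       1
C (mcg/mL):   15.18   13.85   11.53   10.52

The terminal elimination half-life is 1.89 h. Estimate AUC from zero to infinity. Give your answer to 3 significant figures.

Trapezoidal AUC_0→1:
  [0→0.25]: (15.18+13.85)/2 × 0.25 = 3.62875
  [0.25→0.75]: (13.85+11.53)/2 × 0.5 = 6.345
  [0.75→1]: (11.53+10.52)/2 × 0.25 = 2.75625
  Sum = 12.73 mcg/mL·h
k_e = ln2 / t½ = 0.693147 / 1.89 = 0.3667 h^-1
Extrapolated tail: C_last / k_e = 10.52 / 0.3667 = 28.688
AUC_0→∞ = 12.73 + 28.688 = 41.418 mcg/mL·h

AUC = 41.4 mcg/mL·h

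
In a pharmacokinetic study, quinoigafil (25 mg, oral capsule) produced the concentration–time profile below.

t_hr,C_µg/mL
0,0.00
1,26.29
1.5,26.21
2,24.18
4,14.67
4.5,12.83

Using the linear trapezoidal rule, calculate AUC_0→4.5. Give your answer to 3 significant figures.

AUC = 84.6 µg/mL·hr

Trapezoidal AUC_0→4.5:
  [0→1]: (0.00+26.29)/2 × 1 = 13.145
  [1→1.5]: (26.29+26.21)/2 × 0.5 = 13.125
  [1.5→2]: (26.21+24.18)/2 × 0.5 = 12.5975
  [2→4]: (24.18+14.67)/2 × 2 = 38.85
  [4→4.5]: (14.67+12.83)/2 × 0.5 = 6.875
  Sum = 84.5925 µg/mL·hr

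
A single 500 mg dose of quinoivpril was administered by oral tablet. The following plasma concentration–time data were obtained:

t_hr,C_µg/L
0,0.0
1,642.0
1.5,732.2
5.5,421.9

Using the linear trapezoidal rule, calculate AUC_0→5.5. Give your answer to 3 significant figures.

AUC = 2970 µg/L·hr

Trapezoidal AUC_0→5.5:
  [0→1]: (0.0+642.0)/2 × 1 = 321.0
  [1→1.5]: (642.0+732.2)/2 × 0.5 = 343.55
  [1.5→5.5]: (732.2+421.9)/2 × 4 = 2308.2
  Sum = 2972.75 µg/L·hr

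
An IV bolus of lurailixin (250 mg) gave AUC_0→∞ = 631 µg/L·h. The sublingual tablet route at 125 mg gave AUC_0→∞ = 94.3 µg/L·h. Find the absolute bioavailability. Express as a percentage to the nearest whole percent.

F = 30%

F = (AUC_ev / D_ev) / (AUC_iv / D_iv)
  = (94.3/125) / (631/250)
  = 0.7544 / 2.524 = 0.2989
  = 29.89%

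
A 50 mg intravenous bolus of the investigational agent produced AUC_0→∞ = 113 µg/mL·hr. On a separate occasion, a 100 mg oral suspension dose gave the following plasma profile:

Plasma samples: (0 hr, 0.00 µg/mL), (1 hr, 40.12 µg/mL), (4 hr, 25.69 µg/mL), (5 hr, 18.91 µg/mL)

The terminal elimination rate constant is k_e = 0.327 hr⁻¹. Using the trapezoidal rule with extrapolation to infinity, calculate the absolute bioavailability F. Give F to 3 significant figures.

Trapezoidal AUC_0→5 (oral suspension):
  [0→1]: (0.00+40.12)/2 × 1 = 20.06
  [1→4]: (40.12+25.69)/2 × 3 = 98.715
  [4→5]: (25.69+18.91)/2 × 1 = 22.3
  Sum = 141.075 µg/mL·hr
Tail: C_last/k_e = 18.91/0.327 = 57.829
AUC_0→∞ (oral suspension) = 141.075 + 57.829 = 198.904 µg/mL·hr
F = (AUC_ev/D_ev)/(AUC_iv/D_iv) = (198.904/100)/(113/50) = 1.98904/2.26 = 0.8801

F = 0.880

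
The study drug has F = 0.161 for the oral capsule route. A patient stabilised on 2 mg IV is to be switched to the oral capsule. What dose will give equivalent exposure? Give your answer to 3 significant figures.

For equal systemic exposure: F × D_ev = D_iv
D_ev = D_iv / F = 2 / 0.161 = 12.4224 mg

D_oral = 12.4 mg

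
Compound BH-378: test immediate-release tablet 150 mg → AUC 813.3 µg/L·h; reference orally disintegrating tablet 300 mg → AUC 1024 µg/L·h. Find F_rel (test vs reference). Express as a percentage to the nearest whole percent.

F_rel = 159%

F_rel = (AUC_test/D_test) / (AUC_ref/D_ref)
      = (813.3/150) / (1024/300)
      = 5.422 / 3.41333 = 1.5885 = 158.85%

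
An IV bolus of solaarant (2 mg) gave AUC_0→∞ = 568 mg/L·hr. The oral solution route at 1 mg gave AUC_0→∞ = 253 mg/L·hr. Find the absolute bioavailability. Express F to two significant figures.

F = (AUC_ev / D_ev) / (AUC_iv / D_iv)
  = (253/1) / (568/2)
  = 253 / 284 = 0.8908

F = 0.89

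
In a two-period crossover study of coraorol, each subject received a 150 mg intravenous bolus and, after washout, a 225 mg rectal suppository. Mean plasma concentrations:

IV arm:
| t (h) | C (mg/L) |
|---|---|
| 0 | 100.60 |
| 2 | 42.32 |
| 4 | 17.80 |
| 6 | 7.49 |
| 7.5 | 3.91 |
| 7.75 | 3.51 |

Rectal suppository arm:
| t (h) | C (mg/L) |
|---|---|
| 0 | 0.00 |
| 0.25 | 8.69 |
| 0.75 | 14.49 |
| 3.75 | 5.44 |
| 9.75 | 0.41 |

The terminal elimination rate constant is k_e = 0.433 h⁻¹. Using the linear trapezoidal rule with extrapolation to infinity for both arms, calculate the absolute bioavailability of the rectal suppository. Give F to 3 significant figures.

F = 0.150

Trapezoidal AUC_0→7.75 (IV):
  [0→2]: (100.60+42.32)/2 × 2 = 142.92
  [2→4]: (42.32+17.80)/2 × 2 = 60.12
  [4→6]: (17.80+7.49)/2 × 2 = 25.29
  [6→7.5]: (7.49+3.91)/2 × 1.5 = 8.55
  [7.5→7.75]: (3.91+3.51)/2 × 0.25 = 0.9275
  Sum = 237.8075 mg/L·h
IV tail: 3.51/0.433 = 8.106; AUC_iv,0→∞ = 237.8075 + 8.106 = 245.9135 mg/L·h
Trapezoidal AUC_0→9.75 (rectal suppository):
  [0→0.25]: (0.00+8.69)/2 × 0.25 = 1.08625
  [0.25→0.75]: (8.69+14.49)/2 × 0.5 = 5.795
  [0.75→3.75]: (14.49+5.44)/2 × 3 = 29.895
  [3.75→9.75]: (5.44+0.41)/2 × 6 = 17.55
  Sum = 54.32625 mg/L·h
rectal suppository tail: 0.41/0.433 = 0.947; AUC_ev,0→∞ = 54.32625 + 0.947 = 55.27325 mg/L·h
F = (AUC_ev/D_ev)/(AUC_iv/D_iv) = (55.27325/225)/(245.9135/150) = 0.245659/1.63942 = 0.1498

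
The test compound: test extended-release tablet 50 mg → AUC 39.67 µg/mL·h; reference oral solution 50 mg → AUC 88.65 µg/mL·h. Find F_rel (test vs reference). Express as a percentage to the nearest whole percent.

F_rel = 45%

F_rel = (AUC_test/D_test) / (AUC_ref/D_ref)
      = (39.67/50) / (88.65/50)
      = 0.7934 / 1.773 = 0.4475 = 44.75%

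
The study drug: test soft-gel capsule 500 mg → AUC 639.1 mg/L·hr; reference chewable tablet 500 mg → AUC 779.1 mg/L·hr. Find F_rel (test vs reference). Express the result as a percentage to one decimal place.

F_rel = 82.0%

F_rel = (AUC_test/D_test) / (AUC_ref/D_ref)
      = (639.1/500) / (779.1/500)
      = 1.2782 / 1.5582 = 0.8203 = 82.03%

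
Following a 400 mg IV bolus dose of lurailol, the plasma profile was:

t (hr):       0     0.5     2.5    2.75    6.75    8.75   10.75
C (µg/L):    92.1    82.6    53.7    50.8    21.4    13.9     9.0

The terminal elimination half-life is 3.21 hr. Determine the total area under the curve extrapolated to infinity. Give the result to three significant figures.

Trapezoidal AUC_0→10.75:
  [0→0.5]: (92.1+82.6)/2 × 0.5 = 43.675
  [0.5→2.5]: (82.6+53.7)/2 × 2 = 136.3
  [2.5→2.75]: (53.7+50.8)/2 × 0.25 = 13.0625
  [2.75→6.75]: (50.8+21.4)/2 × 4 = 144.4
  [6.75→8.75]: (21.4+13.9)/2 × 2 = 35.3
  [8.75→10.75]: (13.9+9.0)/2 × 2 = 22.9
  Sum = 395.6375 µg/L·hr
k_e = ln2 / t½ = 0.693147 / 3.21 = 0.2159 hr^-1
Extrapolated tail: C_last / k_e = 9.0 / 0.2159 = 41.686
AUC_0→∞ = 395.6375 + 41.686 = 437.3235 µg/L·hr

AUC = 437 µg/L·hr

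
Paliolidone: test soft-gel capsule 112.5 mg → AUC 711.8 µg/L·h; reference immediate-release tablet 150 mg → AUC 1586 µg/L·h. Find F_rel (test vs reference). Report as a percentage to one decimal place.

F_rel = (AUC_test/D_test) / (AUC_ref/D_ref)
      = (711.8/112.5) / (1586/150)
      = 6.32711 / 10.5733 = 0.5984 = 59.84%

F_rel = 59.8%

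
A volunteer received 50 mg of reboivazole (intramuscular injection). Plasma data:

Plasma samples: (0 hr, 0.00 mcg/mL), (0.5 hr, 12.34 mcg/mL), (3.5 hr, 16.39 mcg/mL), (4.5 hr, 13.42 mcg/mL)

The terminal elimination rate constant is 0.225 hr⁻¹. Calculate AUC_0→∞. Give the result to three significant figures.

AUC = 121 mcg/mL·hr

Trapezoidal AUC_0→4.5:
  [0→0.5]: (0.00+12.34)/2 × 0.5 = 3.085
  [0.5→3.5]: (12.34+16.39)/2 × 3 = 43.095
  [3.5→4.5]: (16.39+13.42)/2 × 1 = 14.905
  Sum = 61.085 mcg/mL·hr
Extrapolated tail: C_last / k_e = 13.42 / 0.225 = 59.644
AUC_0→∞ = 61.085 + 59.644 = 120.729 mcg/mL·hr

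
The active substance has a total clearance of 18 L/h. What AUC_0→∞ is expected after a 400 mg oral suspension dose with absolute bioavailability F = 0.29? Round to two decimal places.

AUC = 6.44 mg/L·h

AUC_0→∞ = F × Dose / CL
        = 0.29 × 400 / 18 = 6.44444 mg/L·h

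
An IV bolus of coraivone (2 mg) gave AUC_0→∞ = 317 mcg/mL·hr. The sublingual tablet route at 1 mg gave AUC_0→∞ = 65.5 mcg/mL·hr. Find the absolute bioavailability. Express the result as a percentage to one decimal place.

F = (AUC_ev / D_ev) / (AUC_iv / D_iv)
  = (65.5/1) / (317/2)
  = 65.5 / 158.5 = 0.4132
  = 41.32%

F = 41.3%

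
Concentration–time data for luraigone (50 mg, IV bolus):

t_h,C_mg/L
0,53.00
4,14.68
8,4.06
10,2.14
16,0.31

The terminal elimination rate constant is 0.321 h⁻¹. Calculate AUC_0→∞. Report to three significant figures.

Trapezoidal AUC_0→16:
  [0→4]: (53.00+14.68)/2 × 4 = 135.36
  [4→8]: (14.68+4.06)/2 × 4 = 37.48
  [8→10]: (4.06+2.14)/2 × 2 = 6.2
  [10→16]: (2.14+0.31)/2 × 6 = 7.35
  Sum = 186.39 mg/L·h
Extrapolated tail: C_last / k_e = 0.31 / 0.321 = 0.966
AUC_0→∞ = 186.39 + 0.966 = 187.356 mg/L·h

AUC = 187 mg/L·h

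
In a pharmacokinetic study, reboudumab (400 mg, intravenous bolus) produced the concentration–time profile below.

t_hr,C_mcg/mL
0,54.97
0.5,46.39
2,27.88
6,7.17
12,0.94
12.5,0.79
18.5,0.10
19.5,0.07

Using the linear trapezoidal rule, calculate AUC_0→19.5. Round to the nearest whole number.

Trapezoidal AUC_0→19.5:
  [0→0.5]: (54.97+46.39)/2 × 0.5 = 25.34
  [0.5→2]: (46.39+27.88)/2 × 1.5 = 55.7025
  [2→6]: (27.88+7.17)/2 × 4 = 70.1
  [6→12]: (7.17+0.94)/2 × 6 = 24.33
  [12→12.5]: (0.94+0.79)/2 × 0.5 = 0.4325
  [12.5→18.5]: (0.79+0.10)/2 × 6 = 2.67
  [18.5→19.5]: (0.10+0.07)/2 × 1 = 0.085
  Sum = 178.66 mcg/mL·hr

AUC = 179 mcg/mL·hr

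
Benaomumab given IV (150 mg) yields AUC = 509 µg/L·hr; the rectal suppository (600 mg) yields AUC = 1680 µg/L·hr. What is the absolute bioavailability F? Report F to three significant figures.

F = 0.825

F = (AUC_ev / D_ev) / (AUC_iv / D_iv)
  = (1680/600) / (509/150)
  = 2.8 / 3.39333 = 0.8251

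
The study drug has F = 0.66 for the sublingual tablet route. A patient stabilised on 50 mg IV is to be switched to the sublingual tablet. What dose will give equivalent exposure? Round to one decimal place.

For equal systemic exposure: F × D_ev = D_iv
D_ev = D_iv / F = 50 / 0.66 = 75.7576 mg

D_sublingual = 75.8 mg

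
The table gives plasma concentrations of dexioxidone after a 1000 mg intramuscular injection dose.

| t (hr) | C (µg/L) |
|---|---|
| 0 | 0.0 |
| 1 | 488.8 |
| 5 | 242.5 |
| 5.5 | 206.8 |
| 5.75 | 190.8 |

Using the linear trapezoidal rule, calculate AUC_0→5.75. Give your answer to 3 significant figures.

AUC = 1870 µg/L·hr

Trapezoidal AUC_0→5.75:
  [0→1]: (0.0+488.8)/2 × 1 = 244.4
  [1→5]: (488.8+242.5)/2 × 4 = 1462.6
  [5→5.5]: (242.5+206.8)/2 × 0.5 = 112.325
  [5.5→5.75]: (206.8+190.8)/2 × 0.25 = 49.7
  Sum = 1869.025 µg/L·hr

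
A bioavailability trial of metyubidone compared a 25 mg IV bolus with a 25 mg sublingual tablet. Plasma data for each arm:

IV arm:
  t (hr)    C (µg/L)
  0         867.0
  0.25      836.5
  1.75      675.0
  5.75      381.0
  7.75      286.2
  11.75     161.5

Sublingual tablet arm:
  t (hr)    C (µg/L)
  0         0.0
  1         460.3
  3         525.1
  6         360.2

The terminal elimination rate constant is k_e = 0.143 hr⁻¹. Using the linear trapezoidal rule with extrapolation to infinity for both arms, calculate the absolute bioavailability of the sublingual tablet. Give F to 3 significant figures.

Trapezoidal AUC_0→11.75 (IV):
  [0→0.25]: (867.0+836.5)/2 × 0.25 = 212.9375
  [0.25→1.75]: (836.5+675.0)/2 × 1.5 = 1133.625
  [1.75→5.75]: (675.0+381.0)/2 × 4 = 2112.0
  [5.75→7.75]: (381.0+286.2)/2 × 2 = 667.2
  [7.75→11.75]: (286.2+161.5)/2 × 4 = 895.4
  Sum = 5021.1625 µg/L·hr
IV tail: 161.5/0.143 = 1129.371; AUC_iv,0→∞ = 5021.1625 + 1129.371 = 6150.5335 µg/L·hr
Trapezoidal AUC_0→6 (sublingual tablet):
  [0→1]: (0.0+460.3)/2 × 1 = 230.15
  [1→3]: (460.3+525.1)/2 × 2 = 985.4
  [3→6]: (525.1+360.2)/2 × 3 = 1327.95
  Sum = 2543.5 µg/L·hr
sublingual tablet tail: 360.2/0.143 = 2518.881; AUC_ev,0→∞ = 2543.5 + 2518.881 = 5062.381 µg/L·hr
F = (AUC_ev/D_ev)/(AUC_iv/D_iv) = (5062.381/25)/(6150.5335/25) = 202.49524/246.02134 = 0.8231

F = 0.823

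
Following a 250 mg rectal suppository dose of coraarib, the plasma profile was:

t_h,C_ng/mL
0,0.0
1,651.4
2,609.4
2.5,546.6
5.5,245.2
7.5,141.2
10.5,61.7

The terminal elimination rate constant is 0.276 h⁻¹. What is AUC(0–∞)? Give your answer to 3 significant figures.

Trapezoidal AUC_0→10.5:
  [0→1]: (0.0+651.4)/2 × 1 = 325.7
  [1→2]: (651.4+609.4)/2 × 1 = 630.4
  [2→2.5]: (609.4+546.6)/2 × 0.5 = 289.0
  [2.5→5.5]: (546.6+245.2)/2 × 3 = 1187.7
  [5.5→7.5]: (245.2+141.2)/2 × 2 = 386.4
  [7.5→10.5]: (141.2+61.7)/2 × 3 = 304.35
  Sum = 3123.55 ng/mL·h
Extrapolated tail: C_last / k_e = 61.7 / 0.276 = 223.551
AUC_0→∞ = 3123.55 + 223.551 = 3347.101 ng/mL·h

AUC = 3350 ng/mL·h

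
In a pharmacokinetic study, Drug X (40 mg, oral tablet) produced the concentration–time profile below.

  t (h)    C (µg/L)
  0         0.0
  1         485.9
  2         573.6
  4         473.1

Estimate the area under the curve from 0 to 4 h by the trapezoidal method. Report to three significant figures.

AUC = 1820 µg/L·h

Trapezoidal AUC_0→4:
  [0→1]: (0.0+485.9)/2 × 1 = 242.95
  [1→2]: (485.9+573.6)/2 × 1 = 529.75
  [2→4]: (573.6+473.1)/2 × 2 = 1046.7
  Sum = 1819.4 µg/L·h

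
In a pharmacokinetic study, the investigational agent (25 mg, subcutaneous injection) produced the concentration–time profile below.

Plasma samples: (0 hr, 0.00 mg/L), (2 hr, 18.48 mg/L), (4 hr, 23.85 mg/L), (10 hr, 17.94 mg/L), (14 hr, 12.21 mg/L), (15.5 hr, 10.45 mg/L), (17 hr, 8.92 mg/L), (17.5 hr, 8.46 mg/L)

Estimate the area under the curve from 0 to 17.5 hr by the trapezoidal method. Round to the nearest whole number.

AUC = 282 mg/L·hr

Trapezoidal AUC_0→17.5:
  [0→2]: (0.00+18.48)/2 × 2 = 18.48
  [2→4]: (18.48+23.85)/2 × 2 = 42.33
  [4→10]: (23.85+17.94)/2 × 6 = 125.37
  [10→14]: (17.94+12.21)/2 × 4 = 60.3
  [14→15.5]: (12.21+10.45)/2 × 1.5 = 16.995
  [15.5→17]: (10.45+8.92)/2 × 1.5 = 14.5275
  [17→17.5]: (8.92+8.46)/2 × 0.5 = 4.345
  Sum = 282.3475 mg/L·hr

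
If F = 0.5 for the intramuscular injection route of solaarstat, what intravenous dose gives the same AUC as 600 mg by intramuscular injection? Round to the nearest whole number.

D_iv = 300 mg

Systemic exposure from an extravascular dose = F × D_ev, so the equivalent IV dose is F × D_ev.
D_iv = F × D_ev = 0.5 × 600 = 300 mg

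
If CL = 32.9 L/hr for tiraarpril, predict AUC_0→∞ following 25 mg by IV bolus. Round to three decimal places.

AUC_0→∞ = Dose_iv / CL
        = 25 / 32.9 = 0.759878 mg/L·hr

AUC = 0.760 mg/L·hr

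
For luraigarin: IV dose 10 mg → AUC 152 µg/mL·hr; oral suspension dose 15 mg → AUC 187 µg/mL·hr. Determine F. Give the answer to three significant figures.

F = (AUC_ev / D_ev) / (AUC_iv / D_iv)
  = (187/15) / (152/10)
  = 12.4667 / 15.2 = 0.8202

F = 0.820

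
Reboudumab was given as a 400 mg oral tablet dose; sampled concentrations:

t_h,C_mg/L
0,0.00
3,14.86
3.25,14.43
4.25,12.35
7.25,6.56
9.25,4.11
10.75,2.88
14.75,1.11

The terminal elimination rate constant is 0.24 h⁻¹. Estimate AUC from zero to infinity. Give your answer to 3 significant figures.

AUC = 96.2 mg/L·h

Trapezoidal AUC_0→14.75:
  [0→3]: (0.00+14.86)/2 × 3 = 22.29
  [3→3.25]: (14.86+14.43)/2 × 0.25 = 3.66125
  [3.25→4.25]: (14.43+12.35)/2 × 1 = 13.39
  [4.25→7.25]: (12.35+6.56)/2 × 3 = 28.365
  [7.25→9.25]: (6.56+4.11)/2 × 2 = 10.67
  [9.25→10.75]: (4.11+2.88)/2 × 1.5 = 5.2425
  [10.75→14.75]: (2.88+1.11)/2 × 4 = 7.98
  Sum = 91.59875 mg/L·h
Extrapolated tail: C_last / k_e = 1.11 / 0.24 = 4.625
AUC_0→∞ = 91.59875 + 4.625 = 96.22375 mg/L·h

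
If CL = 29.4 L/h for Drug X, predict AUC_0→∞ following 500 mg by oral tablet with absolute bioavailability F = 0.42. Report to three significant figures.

AUC_0→∞ = F × Dose / CL
        = 0.42 × 500 / 29.4 = 7.14286 mg/L·h

AUC = 7.14 mg/L·h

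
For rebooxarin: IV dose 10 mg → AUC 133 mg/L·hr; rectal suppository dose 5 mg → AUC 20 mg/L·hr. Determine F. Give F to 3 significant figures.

F = (AUC_ev / D_ev) / (AUC_iv / D_iv)
  = (20/5) / (133/10)
  = 4 / 13.3 = 0.3008

F = 0.301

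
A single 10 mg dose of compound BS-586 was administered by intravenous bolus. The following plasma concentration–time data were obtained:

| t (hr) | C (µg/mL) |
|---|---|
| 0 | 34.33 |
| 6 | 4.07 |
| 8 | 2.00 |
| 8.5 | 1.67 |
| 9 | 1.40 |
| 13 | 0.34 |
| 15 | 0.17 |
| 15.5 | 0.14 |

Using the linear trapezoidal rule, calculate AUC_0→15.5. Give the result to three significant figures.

AUC = 127 µg/mL·hr

Trapezoidal AUC_0→15.5:
  [0→6]: (34.33+4.07)/2 × 6 = 115.2
  [6→8]: (4.07+2.00)/2 × 2 = 6.07
  [8→8.5]: (2.00+1.67)/2 × 0.5 = 0.9175
  [8.5→9]: (1.67+1.40)/2 × 0.5 = 0.7675
  [9→13]: (1.40+0.34)/2 × 4 = 3.48
  [13→15]: (0.34+0.17)/2 × 2 = 0.51
  [15→15.5]: (0.17+0.14)/2 × 0.5 = 0.0775
  Sum = 127.0225 µg/mL·hr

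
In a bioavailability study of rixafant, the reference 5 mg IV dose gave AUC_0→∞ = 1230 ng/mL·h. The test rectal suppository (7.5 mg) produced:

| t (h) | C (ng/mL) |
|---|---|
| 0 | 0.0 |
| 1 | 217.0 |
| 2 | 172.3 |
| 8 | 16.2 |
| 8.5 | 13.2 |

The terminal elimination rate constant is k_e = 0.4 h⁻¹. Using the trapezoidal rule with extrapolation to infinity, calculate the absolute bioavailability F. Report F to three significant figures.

F = 0.493

Trapezoidal AUC_0→8.5 (rectal suppository):
  [0→1]: (0.0+217.0)/2 × 1 = 108.5
  [1→2]: (217.0+172.3)/2 × 1 = 194.65
  [2→8]: (172.3+16.2)/2 × 6 = 565.5
  [8→8.5]: (16.2+13.2)/2 × 0.5 = 7.35
  Sum = 876.0 ng/mL·h
Tail: C_last/k_e = 13.2/0.4 = 33.000
AUC_0→∞ (rectal suppository) = 876.0 + 33.000 = 909.0 ng/mL·h
F = (AUC_ev/D_ev)/(AUC_iv/D_iv) = (909.0/7.5)/(1230/5) = 121.2/246 = 0.4927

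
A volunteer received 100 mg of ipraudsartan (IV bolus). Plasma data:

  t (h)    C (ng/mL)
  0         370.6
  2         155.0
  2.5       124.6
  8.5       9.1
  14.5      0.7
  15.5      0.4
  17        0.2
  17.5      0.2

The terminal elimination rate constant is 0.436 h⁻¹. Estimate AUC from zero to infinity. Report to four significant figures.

Trapezoidal AUC_0→17.5:
  [0→2]: (370.6+155.0)/2 × 2 = 525.6
  [2→2.5]: (155.0+124.6)/2 × 0.5 = 69.9
  [2.5→8.5]: (124.6+9.1)/2 × 6 = 401.1
  [8.5→14.5]: (9.1+0.7)/2 × 6 = 29.4
  [14.5→15.5]: (0.7+0.4)/2 × 1 = 0.55
  [15.5→17]: (0.4+0.2)/2 × 1.5 = 0.45
  [17→17.5]: (0.2+0.2)/2 × 0.5 = 0.1
  Sum = 1027.1 ng/mL·h
Extrapolated tail: C_last / k_e = 0.2 / 0.436 = 0.459
AUC_0→∞ = 1027.1 + 0.459 = 1027.559 ng/mL·h

AUC = 1028 ng/mL·h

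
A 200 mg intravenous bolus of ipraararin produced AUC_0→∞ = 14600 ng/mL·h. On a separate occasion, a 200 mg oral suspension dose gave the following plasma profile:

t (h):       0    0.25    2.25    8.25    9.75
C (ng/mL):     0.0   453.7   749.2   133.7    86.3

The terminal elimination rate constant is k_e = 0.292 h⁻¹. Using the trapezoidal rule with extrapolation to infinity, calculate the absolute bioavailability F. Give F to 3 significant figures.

Trapezoidal AUC_0→9.75 (oral suspension):
  [0→0.25]: (0.0+453.7)/2 × 0.25 = 56.7125
  [0.25→2.25]: (453.7+749.2)/2 × 2 = 1202.9
  [2.25→8.25]: (749.2+133.7)/2 × 6 = 2648.7
  [8.25→9.75]: (133.7+86.3)/2 × 1.5 = 165.0
  Sum = 4073.3125 ng/mL·h
Tail: C_last/k_e = 86.3/0.292 = 295.548
AUC_0→∞ (oral suspension) = 4073.3125 + 295.548 = 4368.8605 ng/mL·h
F = (AUC_ev/D_ev)/(AUC_iv/D_iv) = (4368.8605/200)/(14600/200) = 21.8443/73 = 0.2992

F = 0.299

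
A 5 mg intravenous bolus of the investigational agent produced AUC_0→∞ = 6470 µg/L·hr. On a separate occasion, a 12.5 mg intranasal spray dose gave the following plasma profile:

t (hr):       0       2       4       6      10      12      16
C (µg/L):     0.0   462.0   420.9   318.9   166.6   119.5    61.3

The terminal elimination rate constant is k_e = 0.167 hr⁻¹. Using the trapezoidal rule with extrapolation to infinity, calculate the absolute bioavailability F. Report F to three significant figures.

Trapezoidal AUC_0→16 (intranasal spray):
  [0→2]: (0.0+462.0)/2 × 2 = 462.0
  [2→4]: (462.0+420.9)/2 × 2 = 882.9
  [4→6]: (420.9+318.9)/2 × 2 = 739.8
  [6→10]: (318.9+166.6)/2 × 4 = 971.0
  [10→12]: (166.6+119.5)/2 × 2 = 286.1
  [12→16]: (119.5+61.3)/2 × 4 = 361.6
  Sum = 3703.4 µg/L·hr
Tail: C_last/k_e = 61.3/0.167 = 367.066
AUC_0→∞ (intranasal spray) = 3703.4 + 367.066 = 4070.466 µg/L·hr
F = (AUC_ev/D_ev)/(AUC_iv/D_iv) = (4070.466/12.5)/(6470/5) = 325.63728/1294 = 0.2517

F = 0.252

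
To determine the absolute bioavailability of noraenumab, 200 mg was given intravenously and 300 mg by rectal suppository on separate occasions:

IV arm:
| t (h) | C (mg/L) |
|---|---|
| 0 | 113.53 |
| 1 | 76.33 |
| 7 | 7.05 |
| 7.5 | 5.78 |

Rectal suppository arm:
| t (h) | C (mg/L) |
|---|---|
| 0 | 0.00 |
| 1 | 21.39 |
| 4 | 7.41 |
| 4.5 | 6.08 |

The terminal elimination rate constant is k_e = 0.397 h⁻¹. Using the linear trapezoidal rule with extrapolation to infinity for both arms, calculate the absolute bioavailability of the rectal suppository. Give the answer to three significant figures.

Trapezoidal AUC_0→7.5 (IV):
  [0→1]: (113.53+76.33)/2 × 1 = 94.93
  [1→7]: (76.33+7.05)/2 × 6 = 250.14
  [7→7.5]: (7.05+5.78)/2 × 0.5 = 3.2075
  Sum = 348.2775 mg/L·h
IV tail: 5.78/0.397 = 14.559; AUC_iv,0→∞ = 348.2775 + 14.559 = 362.8365 mg/L·h
Trapezoidal AUC_0→4.5 (rectal suppository):
  [0→1]: (0.00+21.39)/2 × 1 = 10.695
  [1→4]: (21.39+7.41)/2 × 3 = 43.2
  [4→4.5]: (7.41+6.08)/2 × 0.5 = 3.3725
  Sum = 57.2675 mg/L·h
rectal suppository tail: 6.08/0.397 = 15.315; AUC_ev,0→∞ = 57.2675 + 15.315 = 72.5825 mg/L·h
F = (AUC_ev/D_ev)/(AUC_iv/D_iv) = (72.5825/300)/(362.8365/200) = 0.241942/1.8141825 = 0.1334

F = 0.133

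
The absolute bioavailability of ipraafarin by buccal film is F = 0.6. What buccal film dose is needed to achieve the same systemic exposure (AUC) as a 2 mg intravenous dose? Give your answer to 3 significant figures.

D_buccal = 3.33 mg

For equal systemic exposure: F × D_ev = D_iv
D_ev = D_iv / F = 2 / 0.6 = 3.33333 mg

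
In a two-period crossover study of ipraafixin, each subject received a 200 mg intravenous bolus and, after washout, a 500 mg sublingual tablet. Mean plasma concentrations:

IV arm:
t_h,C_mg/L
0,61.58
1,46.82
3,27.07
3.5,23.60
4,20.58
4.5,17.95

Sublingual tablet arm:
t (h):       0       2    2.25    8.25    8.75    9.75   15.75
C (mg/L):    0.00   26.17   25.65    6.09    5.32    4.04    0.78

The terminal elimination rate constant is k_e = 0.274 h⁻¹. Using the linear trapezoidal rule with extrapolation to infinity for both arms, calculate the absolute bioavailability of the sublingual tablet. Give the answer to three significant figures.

F = 0.269

Trapezoidal AUC_0→4.5 (IV):
  [0→1]: (61.58+46.82)/2 × 1 = 54.2
  [1→3]: (46.82+27.07)/2 × 2 = 73.89
  [3→3.5]: (27.07+23.60)/2 × 0.5 = 12.6675
  [3.5→4]: (23.60+20.58)/2 × 0.5 = 11.045
  [4→4.5]: (20.58+17.95)/2 × 0.5 = 9.6325
  Sum = 161.435 mg/L·h
IV tail: 17.95/0.274 = 65.511; AUC_iv,0→∞ = 161.435 + 65.511 = 226.946 mg/L·h
Trapezoidal AUC_0→15.75 (sublingual tablet):
  [0→2]: (0.00+26.17)/2 × 2 = 26.17
  [2→2.25]: (26.17+25.65)/2 × 0.25 = 6.4775
  [2.25→8.25]: (25.65+6.09)/2 × 6 = 95.22
  [8.25→8.75]: (6.09+5.32)/2 × 0.5 = 2.8525
  [8.75→9.75]: (5.32+4.04)/2 × 1 = 4.68
  [9.75→15.75]: (4.04+0.78)/2 × 6 = 14.46
  Sum = 149.86 mg/L·h
sublingual tablet tail: 0.78/0.274 = 2.847; AUC_ev,0→∞ = 149.86 + 2.847 = 152.707 mg/L·h
F = (AUC_ev/D_ev)/(AUC_iv/D_iv) = (152.707/500)/(226.946/200) = 0.305414/1.13473 = 0.2692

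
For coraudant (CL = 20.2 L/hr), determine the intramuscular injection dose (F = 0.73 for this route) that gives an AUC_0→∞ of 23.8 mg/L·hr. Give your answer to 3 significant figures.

Dose = 659 mg

Dose = CL × AUC_0→∞ / F
     = 20.2 × 23.8 / 0.73 = 658.575 mg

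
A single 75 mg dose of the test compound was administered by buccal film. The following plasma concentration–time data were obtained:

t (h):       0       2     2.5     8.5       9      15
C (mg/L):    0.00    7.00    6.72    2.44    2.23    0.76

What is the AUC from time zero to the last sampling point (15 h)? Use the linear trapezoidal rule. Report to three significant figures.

Trapezoidal AUC_0→15:
  [0→2]: (0.00+7.00)/2 × 2 = 7.0
  [2→2.5]: (7.00+6.72)/2 × 0.5 = 3.43
  [2.5→8.5]: (6.72+2.44)/2 × 6 = 27.48
  [8.5→9]: (2.44+2.23)/2 × 0.5 = 1.1675
  [9→15]: (2.23+0.76)/2 × 6 = 8.97
  Sum = 48.0475 mg/L·h

AUC = 48.0 mg/L·h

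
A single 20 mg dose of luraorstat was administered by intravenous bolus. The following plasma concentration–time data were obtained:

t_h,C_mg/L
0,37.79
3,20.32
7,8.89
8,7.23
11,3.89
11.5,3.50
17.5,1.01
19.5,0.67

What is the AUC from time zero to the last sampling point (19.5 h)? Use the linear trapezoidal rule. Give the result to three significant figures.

Trapezoidal AUC_0→19.5:
  [0→3]: (37.79+20.32)/2 × 3 = 87.165
  [3→7]: (20.32+8.89)/2 × 4 = 58.42
  [7→8]: (8.89+7.23)/2 × 1 = 8.06
  [8→11]: (7.23+3.89)/2 × 3 = 16.68
  [11→11.5]: (3.89+3.50)/2 × 0.5 = 1.8475
  [11.5→17.5]: (3.50+1.01)/2 × 6 = 13.53
  [17.5→19.5]: (1.01+0.67)/2 × 2 = 1.68
  Sum = 187.3825 mg/L·h

AUC = 187 mg/L·h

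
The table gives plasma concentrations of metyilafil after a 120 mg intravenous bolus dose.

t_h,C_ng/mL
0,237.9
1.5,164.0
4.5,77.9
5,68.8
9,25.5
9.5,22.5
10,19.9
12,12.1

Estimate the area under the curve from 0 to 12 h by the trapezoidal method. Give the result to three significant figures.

Trapezoidal AUC_0→12:
  [0→1.5]: (237.9+164.0)/2 × 1.5 = 301.425
  [1.5→4.5]: (164.0+77.9)/2 × 3 = 362.85
  [4.5→5]: (77.9+68.8)/2 × 0.5 = 36.675
  [5→9]: (68.8+25.5)/2 × 4 = 188.6
  [9→9.5]: (25.5+22.5)/2 × 0.5 = 12.0
  [9.5→10]: (22.5+19.9)/2 × 0.5 = 10.6
  [10→12]: (19.9+12.1)/2 × 2 = 32.0
  Sum = 944.15 ng/mL·h

AUC = 944 ng/mL·h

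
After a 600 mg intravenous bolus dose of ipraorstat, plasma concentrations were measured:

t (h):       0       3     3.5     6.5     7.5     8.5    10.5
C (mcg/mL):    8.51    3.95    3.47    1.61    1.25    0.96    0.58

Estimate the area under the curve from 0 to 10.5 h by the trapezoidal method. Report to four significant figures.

Trapezoidal AUC_0→10.5:
  [0→3]: (8.51+3.95)/2 × 3 = 18.69
  [3→3.5]: (3.95+3.47)/2 × 0.5 = 1.855
  [3.5→6.5]: (3.47+1.61)/2 × 3 = 7.62
  [6.5→7.5]: (1.61+1.25)/2 × 1 = 1.43
  [7.5→8.5]: (1.25+0.96)/2 × 1 = 1.105
  [8.5→10.5]: (0.96+0.58)/2 × 2 = 1.54
  Sum = 32.24 mcg/mL·h

AUC = 32.24 mcg/mL·h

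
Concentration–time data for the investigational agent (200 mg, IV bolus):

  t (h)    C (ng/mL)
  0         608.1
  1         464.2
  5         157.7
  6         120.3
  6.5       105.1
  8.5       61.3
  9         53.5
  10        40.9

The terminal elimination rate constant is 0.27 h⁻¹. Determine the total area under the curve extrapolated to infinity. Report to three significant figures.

Trapezoidal AUC_0→10:
  [0→1]: (608.1+464.2)/2 × 1 = 536.15
  [1→5]: (464.2+157.7)/2 × 4 = 1243.8
  [5→6]: (157.7+120.3)/2 × 1 = 139.0
  [6→6.5]: (120.3+105.1)/2 × 0.5 = 56.35
  [6.5→8.5]: (105.1+61.3)/2 × 2 = 166.4
  [8.5→9]: (61.3+53.5)/2 × 0.5 = 28.7
  [9→10]: (53.5+40.9)/2 × 1 = 47.2
  Sum = 2217.6 ng/mL·h
Extrapolated tail: C_last / k_e = 40.9 / 0.27 = 151.481
AUC_0→∞ = 2217.6 + 151.481 = 2369.081 ng/mL·h

AUC = 2370 ng/mL·h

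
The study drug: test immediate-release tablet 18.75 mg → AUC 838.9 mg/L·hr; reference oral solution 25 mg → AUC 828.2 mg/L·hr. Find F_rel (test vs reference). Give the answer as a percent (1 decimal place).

F_rel = 135.1%

F_rel = (AUC_test/D_test) / (AUC_ref/D_ref)
      = (838.9/18.75) / (828.2/25)
      = 44.7413 / 33.128 = 1.3506 = 135.06%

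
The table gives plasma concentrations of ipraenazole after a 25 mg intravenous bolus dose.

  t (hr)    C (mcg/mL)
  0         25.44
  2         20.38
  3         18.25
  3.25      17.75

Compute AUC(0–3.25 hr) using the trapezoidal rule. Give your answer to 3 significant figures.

Trapezoidal AUC_0→3.25:
  [0→2]: (25.44+20.38)/2 × 2 = 45.82
  [2→3]: (20.38+18.25)/2 × 1 = 19.315
  [3→3.25]: (18.25+17.75)/2 × 0.25 = 4.5
  Sum = 69.635 mcg/mL·hr

AUC = 69.6 mcg/mL·hr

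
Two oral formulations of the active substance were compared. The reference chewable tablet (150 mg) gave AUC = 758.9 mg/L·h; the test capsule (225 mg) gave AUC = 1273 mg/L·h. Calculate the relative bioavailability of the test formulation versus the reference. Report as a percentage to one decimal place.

F_rel = (AUC_test/D_test) / (AUC_ref/D_ref)
      = (1273/225) / (758.9/150)
      = 5.65778 / 5.05933 = 1.1183 = 111.83%

F_rel = 111.8%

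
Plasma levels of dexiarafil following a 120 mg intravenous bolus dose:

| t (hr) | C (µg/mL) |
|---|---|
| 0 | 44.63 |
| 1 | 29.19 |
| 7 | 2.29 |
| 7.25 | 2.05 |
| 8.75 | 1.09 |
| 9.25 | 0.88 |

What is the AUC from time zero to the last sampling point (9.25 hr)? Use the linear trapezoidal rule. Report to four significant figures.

AUC = 134.7 µg/mL·hr

Trapezoidal AUC_0→9.25:
  [0→1]: (44.63+29.19)/2 × 1 = 36.91
  [1→7]: (29.19+2.29)/2 × 6 = 94.44
  [7→7.25]: (2.29+2.05)/2 × 0.25 = 0.5425
  [7.25→8.75]: (2.05+1.09)/2 × 1.5 = 2.355
  [8.75→9.25]: (1.09+0.88)/2 × 0.5 = 0.4925
  Sum = 134.74 µg/mL·hr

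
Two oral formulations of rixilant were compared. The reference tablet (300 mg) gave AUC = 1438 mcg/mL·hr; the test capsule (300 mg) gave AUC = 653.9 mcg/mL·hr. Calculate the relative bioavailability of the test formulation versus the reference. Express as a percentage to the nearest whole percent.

F_rel = (AUC_test/D_test) / (AUC_ref/D_ref)
      = (653.9/300) / (1438/300)
      = 2.17967 / 4.79333 = 0.4547 = 45.47%

F_rel = 45%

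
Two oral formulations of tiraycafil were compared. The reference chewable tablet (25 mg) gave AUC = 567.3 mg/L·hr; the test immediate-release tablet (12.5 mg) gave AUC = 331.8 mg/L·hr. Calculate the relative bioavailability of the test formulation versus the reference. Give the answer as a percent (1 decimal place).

F_rel = (AUC_test/D_test) / (AUC_ref/D_ref)
      = (331.8/12.5) / (567.3/25)
      = 26.544 / 22.692 = 1.1698 = 116.98%

F_rel = 117.0%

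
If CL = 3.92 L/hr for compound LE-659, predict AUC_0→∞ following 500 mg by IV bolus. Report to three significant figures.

AUC_0→∞ = Dose_iv / CL
        = 500 / 3.92 = 127.551 mg/L·hr

AUC = 128 mg/L·hr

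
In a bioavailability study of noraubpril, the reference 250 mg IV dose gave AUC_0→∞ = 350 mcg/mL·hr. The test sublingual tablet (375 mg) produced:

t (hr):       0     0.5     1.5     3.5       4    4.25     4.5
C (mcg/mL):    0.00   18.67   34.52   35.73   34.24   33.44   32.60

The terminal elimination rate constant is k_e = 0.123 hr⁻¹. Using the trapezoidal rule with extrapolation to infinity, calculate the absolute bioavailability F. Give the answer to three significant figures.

Trapezoidal AUC_0→4.5 (sublingual tablet):
  [0→0.5]: (0.00+18.67)/2 × 0.5 = 4.6675
  [0.5→1.5]: (18.67+34.52)/2 × 1 = 26.595
  [1.5→3.5]: (34.52+35.73)/2 × 2 = 70.25
  [3.5→4]: (35.73+34.24)/2 × 0.5 = 17.4925
  [4→4.25]: (34.24+33.44)/2 × 0.25 = 8.46
  [4.25→4.5]: (33.44+32.60)/2 × 0.25 = 8.255
  Sum = 135.72 mcg/mL·hr
Tail: C_last/k_e = 32.60/0.123 = 265.041
AUC_0→∞ (sublingual tablet) = 135.72 + 265.041 = 400.761 mcg/mL·hr
F = (AUC_ev/D_ev)/(AUC_iv/D_iv) = (400.761/375)/(350/250) = 1.068696/1.4 = 0.7634

F = 0.763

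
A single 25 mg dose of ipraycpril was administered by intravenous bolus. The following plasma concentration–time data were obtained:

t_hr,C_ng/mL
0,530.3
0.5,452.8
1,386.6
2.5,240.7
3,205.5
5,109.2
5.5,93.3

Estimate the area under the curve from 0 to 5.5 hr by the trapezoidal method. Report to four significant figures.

Trapezoidal AUC_0→5.5:
  [0→0.5]: (530.3+452.8)/2 × 0.5 = 245.775
  [0.5→1]: (452.8+386.6)/2 × 0.5 = 209.85
  [1→2.5]: (386.6+240.7)/2 × 1.5 = 470.475
  [2.5→3]: (240.7+205.5)/2 × 0.5 = 111.55
  [3→5]: (205.5+109.2)/2 × 2 = 314.7
  [5→5.5]: (109.2+93.3)/2 × 0.5 = 50.625
  Sum = 1402.975 ng/mL·hr

AUC = 1403 ng/mL·hr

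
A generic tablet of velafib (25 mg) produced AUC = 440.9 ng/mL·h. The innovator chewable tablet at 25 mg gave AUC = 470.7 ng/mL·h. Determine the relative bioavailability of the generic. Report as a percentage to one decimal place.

F_rel = (AUC_test/D_test) / (AUC_ref/D_ref)
      = (440.9/25) / (470.7/25)
      = 17.636 / 18.828 = 0.9367 = 93.67%

F_rel = 93.7%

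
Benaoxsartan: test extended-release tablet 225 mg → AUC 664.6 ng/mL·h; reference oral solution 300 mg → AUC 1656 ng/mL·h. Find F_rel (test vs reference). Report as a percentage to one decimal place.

F_rel = 53.5%

F_rel = (AUC_test/D_test) / (AUC_ref/D_ref)
      = (664.6/225) / (1656/300)
      = 2.95378 / 5.52 = 0.5351 = 53.51%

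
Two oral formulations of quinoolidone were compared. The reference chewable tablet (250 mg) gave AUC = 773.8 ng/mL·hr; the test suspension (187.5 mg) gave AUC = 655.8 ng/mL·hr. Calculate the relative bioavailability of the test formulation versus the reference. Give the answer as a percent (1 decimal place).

F_rel = (AUC_test/D_test) / (AUC_ref/D_ref)
      = (655.8/187.5) / (773.8/250)
      = 3.4976 / 3.0952 = 1.1300 = 113.00%

F_rel = 113.0%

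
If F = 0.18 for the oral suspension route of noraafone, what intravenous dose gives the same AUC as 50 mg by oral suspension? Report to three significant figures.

Systemic exposure from an extravascular dose = F × D_ev, so the equivalent IV dose is F × D_ev.
D_iv = F × D_ev = 0.18 × 50 = 9 mg

D_iv = 9.00 mg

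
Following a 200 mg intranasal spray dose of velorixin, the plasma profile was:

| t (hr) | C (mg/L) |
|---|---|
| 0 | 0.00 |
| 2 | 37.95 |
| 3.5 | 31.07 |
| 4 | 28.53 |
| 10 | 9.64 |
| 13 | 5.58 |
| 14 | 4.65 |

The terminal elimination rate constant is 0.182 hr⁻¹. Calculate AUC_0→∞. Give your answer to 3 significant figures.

AUC = 273 mg/L·hr

Trapezoidal AUC_0→14:
  [0→2]: (0.00+37.95)/2 × 2 = 37.95
  [2→3.5]: (37.95+31.07)/2 × 1.5 = 51.765
  [3.5→4]: (31.07+28.53)/2 × 0.5 = 14.9
  [4→10]: (28.53+9.64)/2 × 6 = 114.51
  [10→13]: (9.64+5.58)/2 × 3 = 22.83
  [13→14]: (5.58+4.65)/2 × 1 = 5.115
  Sum = 247.07 mg/L·hr
Extrapolated tail: C_last / k_e = 4.65 / 0.182 = 25.549
AUC_0→∞ = 247.07 + 25.549 = 272.619 mg/L·hr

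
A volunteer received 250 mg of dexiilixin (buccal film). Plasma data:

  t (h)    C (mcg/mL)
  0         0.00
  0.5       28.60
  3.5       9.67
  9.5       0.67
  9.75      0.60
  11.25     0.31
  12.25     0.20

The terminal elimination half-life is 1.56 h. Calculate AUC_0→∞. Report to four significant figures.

AUC = 97.12 mcg/mL·h

Trapezoidal AUC_0→12.25:
  [0→0.5]: (0.00+28.60)/2 × 0.5 = 7.15
  [0.5→3.5]: (28.60+9.67)/2 × 3 = 57.405
  [3.5→9.5]: (9.67+0.67)/2 × 6 = 31.02
  [9.5→9.75]: (0.67+0.60)/2 × 0.25 = 0.15875
  [9.75→11.25]: (0.60+0.31)/2 × 1.5 = 0.6825
  [11.25→12.25]: (0.31+0.20)/2 × 1 = 0.255
  Sum = 96.67125 mcg/mL·h
k_e = ln2 / t½ = 0.693147 / 1.56 = 0.4443 h^-1
Extrapolated tail: C_last / k_e = 0.20 / 0.4443 = 0.450
AUC_0→∞ = 96.67125 + 0.450 = 97.12125 mcg/mL·h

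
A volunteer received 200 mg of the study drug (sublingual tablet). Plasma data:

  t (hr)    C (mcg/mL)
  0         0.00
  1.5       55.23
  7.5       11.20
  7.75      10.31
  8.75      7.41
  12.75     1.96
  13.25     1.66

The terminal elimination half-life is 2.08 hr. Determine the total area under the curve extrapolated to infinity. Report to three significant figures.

Trapezoidal AUC_0→13.25:
  [0→1.5]: (0.00+55.23)/2 × 1.5 = 41.4225
  [1.5→7.5]: (55.23+11.20)/2 × 6 = 199.29
  [7.5→7.75]: (11.20+10.31)/2 × 0.25 = 2.68875
  [7.75→8.75]: (10.31+7.41)/2 × 1 = 8.86
  [8.75→12.75]: (7.41+1.96)/2 × 4 = 18.74
  [12.75→13.25]: (1.96+1.66)/2 × 0.5 = 0.905
  Sum = 271.90625 mcg/mL·hr
k_e = ln2 / t½ = 0.693147 / 2.08 = 0.3332 hr^-1
Extrapolated tail: C_last / k_e = 1.66 / 0.3332 = 4.982
AUC_0→∞ = 271.90625 + 4.982 = 276.88825 mcg/mL·hr

AUC = 277 mcg/mL·hr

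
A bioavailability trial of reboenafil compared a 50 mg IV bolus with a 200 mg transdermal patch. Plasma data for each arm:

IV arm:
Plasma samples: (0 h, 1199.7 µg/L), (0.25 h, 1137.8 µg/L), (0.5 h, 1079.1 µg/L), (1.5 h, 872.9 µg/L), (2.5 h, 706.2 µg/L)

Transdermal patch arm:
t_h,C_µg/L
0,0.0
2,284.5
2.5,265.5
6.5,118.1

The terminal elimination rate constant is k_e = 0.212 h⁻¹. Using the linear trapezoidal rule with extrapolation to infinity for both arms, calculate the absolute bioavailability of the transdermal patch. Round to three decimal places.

F = 0.077

Trapezoidal AUC_0→2.5 (IV):
  [0→0.25]: (1199.7+1137.8)/2 × 0.25 = 292.1875
  [0.25→0.5]: (1137.8+1079.1)/2 × 0.25 = 277.1125
  [0.5→1.5]: (1079.1+872.9)/2 × 1 = 976.0
  [1.5→2.5]: (872.9+706.2)/2 × 1 = 789.55
  Sum = 2334.85 µg/L·h
IV tail: 706.2/0.212 = 3331.132; AUC_iv,0→∞ = 2334.85 + 3331.132 = 5665.982 µg/L·h
Trapezoidal AUC_0→6.5 (transdermal patch):
  [0→2]: (0.0+284.5)/2 × 2 = 284.5
  [2→2.5]: (284.5+265.5)/2 × 0.5 = 137.5
  [2.5→6.5]: (265.5+118.1)/2 × 4 = 767.2
  Sum = 1189.2 µg/L·h
transdermal patch tail: 118.1/0.212 = 557.075; AUC_ev,0→∞ = 1189.2 + 557.075 = 1746.275 µg/L·h
F = (AUC_ev/D_ev)/(AUC_iv/D_iv) = (1746.275/200)/(5665.982/50) = 8.731375/113.31964 = 0.0771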